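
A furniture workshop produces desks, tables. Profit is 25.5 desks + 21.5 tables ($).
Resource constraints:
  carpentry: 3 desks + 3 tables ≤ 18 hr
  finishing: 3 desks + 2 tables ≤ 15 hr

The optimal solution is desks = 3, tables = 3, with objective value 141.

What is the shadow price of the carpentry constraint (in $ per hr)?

Both carpentry and finishing are binding at x*.
Dual feasibility on the basic columns requires 3·y_carpentry + 3·y_finishing = 25.5, 3·y_carpentry + 2·y_finishing = 21.5.
Solving: y_carpentry = 4.5, y_finishing = 4.
Shadow price of carpentry = 4.5.

4.5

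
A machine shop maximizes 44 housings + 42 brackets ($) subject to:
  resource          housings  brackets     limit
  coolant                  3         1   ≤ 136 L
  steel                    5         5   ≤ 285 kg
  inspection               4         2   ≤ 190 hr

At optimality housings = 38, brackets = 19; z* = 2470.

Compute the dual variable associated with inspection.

At the optimum: coolant uses 133 of 136 (slack = 3); steel uses 285 of 285 (binding); inspection uses 190 of 190 (binding).
By complementary slackness, y = 0 for the non-binding constraint.
Dual feasibility on the basic columns requires 5·y_steel + 4·y_inspection = 44, 5·y_steel + 2·y_inspection = 42.
→ y_steel = 8 and y_inspection = 1.
Shadow price of inspection = 1.

1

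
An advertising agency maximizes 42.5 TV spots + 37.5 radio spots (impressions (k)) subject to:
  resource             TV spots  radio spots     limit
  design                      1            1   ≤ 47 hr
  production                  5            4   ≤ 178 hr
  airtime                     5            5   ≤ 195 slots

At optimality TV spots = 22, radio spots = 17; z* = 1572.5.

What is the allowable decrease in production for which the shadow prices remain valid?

Binding constraints: production, airtime. The basis is B = [[5,4],[5,5]] with det 5.
Per unit decrease in production, x* moves by d = (-1, 1).
The basis stays optimal until TV spots reaches 0; allowable decrease = 22 hr.

22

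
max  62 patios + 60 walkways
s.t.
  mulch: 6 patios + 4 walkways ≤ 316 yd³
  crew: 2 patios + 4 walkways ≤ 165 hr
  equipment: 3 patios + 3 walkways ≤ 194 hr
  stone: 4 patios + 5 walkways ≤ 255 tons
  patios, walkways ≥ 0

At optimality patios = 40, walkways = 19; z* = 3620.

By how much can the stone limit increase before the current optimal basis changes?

Binding constraints: mulch, stone. The basis is B = [[6,4],[4,5]] with det 14.
Per unit increase in stone, x* moves by d = (-0.2857, 0.4286).
The basis stays optimal until crew becomes binding; allowable increase = 7.875 tons.

7.875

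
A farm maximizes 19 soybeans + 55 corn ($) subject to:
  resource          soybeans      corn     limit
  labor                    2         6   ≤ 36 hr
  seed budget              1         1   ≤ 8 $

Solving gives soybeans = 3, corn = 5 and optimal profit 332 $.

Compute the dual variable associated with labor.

At the optimum: labor uses 36 of 36 (binding); seed budget uses 8 of 8 (binding).
From A_Bᵀ y = c: 2·y_labor + 1·y_seed budget = 19; 6·y_labor + 1·y_seed budget = 55.
This yields shadow prices y_labor = 9, y_seed budget = 1.
Shadow price of labor = 9.

9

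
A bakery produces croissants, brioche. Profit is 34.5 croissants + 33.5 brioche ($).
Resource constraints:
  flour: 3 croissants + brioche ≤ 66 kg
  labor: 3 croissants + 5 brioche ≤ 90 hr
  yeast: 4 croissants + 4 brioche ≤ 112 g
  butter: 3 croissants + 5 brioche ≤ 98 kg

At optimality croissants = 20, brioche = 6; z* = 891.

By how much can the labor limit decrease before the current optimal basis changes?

24

Binding constraints: flour, labor. The basis is B = [[3,1],[3,5]] with det 12.
Per unit decrease in labor, x* moves by d = (0.0833, -0.25).
The basis stays optimal until brioche reaches 0; allowable decrease = 24 hr.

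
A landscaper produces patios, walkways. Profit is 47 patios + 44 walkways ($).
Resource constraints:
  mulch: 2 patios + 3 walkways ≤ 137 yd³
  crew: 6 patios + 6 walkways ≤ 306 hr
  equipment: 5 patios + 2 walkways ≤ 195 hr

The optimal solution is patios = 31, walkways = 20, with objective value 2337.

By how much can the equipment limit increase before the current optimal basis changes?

Binding constraints: crew, equipment. The basis is B = [[6,6],[5,2]] with det -18.
Per unit increase in equipment, x* moves by d = (0.3333, -0.3333).
The basis stays optimal until walkways reaches 0; allowable increase = 60 hr.

60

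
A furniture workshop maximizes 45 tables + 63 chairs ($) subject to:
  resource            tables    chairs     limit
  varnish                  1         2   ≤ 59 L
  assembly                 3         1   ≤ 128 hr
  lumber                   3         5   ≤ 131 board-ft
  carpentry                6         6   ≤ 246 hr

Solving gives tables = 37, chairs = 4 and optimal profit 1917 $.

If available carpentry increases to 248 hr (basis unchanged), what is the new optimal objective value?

Binding: lumber and carpentry. Non-binding: varnish (14 unused), assembly (13 unused).
Slack constraints have shadow price 0 (complementary slackness).
Dual feasibility on the basic columns requires 3·y_lumber + 6·y_carpentry = 45, 5·y_lumber + 6·y_carpentry = 63.
Solving: y_lumber = 9, y_carpentry = 3.
Δz = y_carpentry·Δb = 3 × (2) = 6, so new z* = 1917 + 6 = 1923.

1923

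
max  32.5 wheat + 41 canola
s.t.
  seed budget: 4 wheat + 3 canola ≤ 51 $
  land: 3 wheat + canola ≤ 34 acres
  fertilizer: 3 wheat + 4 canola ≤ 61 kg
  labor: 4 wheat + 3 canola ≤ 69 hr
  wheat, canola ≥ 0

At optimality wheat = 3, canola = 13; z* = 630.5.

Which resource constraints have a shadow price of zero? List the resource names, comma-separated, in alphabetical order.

labor, land

seed budget: 51/51 (binding)
land: 22/34 (slack 12)
fertilizer: 61/61 (binding)
labor: 51/69 (slack 18)
By complementary slackness, a constraint with positive slack has shadow price 0 → labor, land.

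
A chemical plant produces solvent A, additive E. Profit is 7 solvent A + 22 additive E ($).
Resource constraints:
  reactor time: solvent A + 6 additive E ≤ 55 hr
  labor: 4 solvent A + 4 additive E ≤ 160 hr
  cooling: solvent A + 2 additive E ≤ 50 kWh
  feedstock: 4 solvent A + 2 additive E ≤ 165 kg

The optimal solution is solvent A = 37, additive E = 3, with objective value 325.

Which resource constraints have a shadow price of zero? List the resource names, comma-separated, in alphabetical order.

cooling, feedstock

reactor time: 55/55 (binding)
labor: 160/160 (binding)
cooling: 43/50 (slack 7)
feedstock: 154/165 (slack 11)
By complementary slackness, a constraint with positive slack has shadow price 0 → cooling, feedstock.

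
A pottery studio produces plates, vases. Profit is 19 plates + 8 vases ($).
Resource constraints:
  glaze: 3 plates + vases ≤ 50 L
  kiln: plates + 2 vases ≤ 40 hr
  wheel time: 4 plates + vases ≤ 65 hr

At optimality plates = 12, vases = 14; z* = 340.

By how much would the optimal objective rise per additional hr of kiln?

Binding: glaze and kiln. Non-binding: wheel time (3 unused).
Since wheel time is not tight, its dual is 0.
The binding rows give the dual system: 3·y_glaze + 1·y_kiln = 19 and 1·y_glaze + 2·y_kiln = 8.
This yields shadow prices y_glaze = 6, y_kiln = 1.
Shadow price of kiln = 1.

1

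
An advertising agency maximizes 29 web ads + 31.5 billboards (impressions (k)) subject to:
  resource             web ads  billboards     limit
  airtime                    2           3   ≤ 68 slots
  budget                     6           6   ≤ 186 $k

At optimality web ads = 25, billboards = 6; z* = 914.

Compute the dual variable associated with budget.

Both airtime and budget are binding at x*.
From A_Bᵀ y = c: 2·y_airtime + 6·y_budget = 29; 3·y_airtime + 6·y_budget = 31.5.
This yields shadow prices y_airtime = 2.5, y_budget = 4.
Shadow price of budget = 4.

4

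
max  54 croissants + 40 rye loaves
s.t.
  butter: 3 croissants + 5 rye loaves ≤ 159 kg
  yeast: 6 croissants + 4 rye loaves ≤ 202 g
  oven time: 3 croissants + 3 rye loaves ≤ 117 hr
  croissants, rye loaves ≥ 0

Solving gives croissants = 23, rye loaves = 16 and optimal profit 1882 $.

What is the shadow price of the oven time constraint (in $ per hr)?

Binding: yeast and oven time. Non-binding: butter (10 unused).
By complementary slackness, y = 0 for the non-binding constraint.
The binding rows give the dual system: 6·y_yeast + 3·y_oven time = 54 and 4·y_yeast + 3·y_oven time = 40.
This yields shadow prices y_yeast = 7, y_oven time = 4.
Shadow price of oven time = 4.

4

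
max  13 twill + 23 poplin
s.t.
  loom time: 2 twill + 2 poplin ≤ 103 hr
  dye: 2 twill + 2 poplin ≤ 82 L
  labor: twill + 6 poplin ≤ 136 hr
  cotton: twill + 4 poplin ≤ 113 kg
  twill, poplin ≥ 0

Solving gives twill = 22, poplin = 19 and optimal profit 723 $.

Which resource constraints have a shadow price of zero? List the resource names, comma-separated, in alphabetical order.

loom time: 82/103 (slack 21)
dye: 82/82 (binding)
labor: 136/136 (binding)
cotton: 98/113 (slack 15)
By complementary slackness, a constraint with positive slack has shadow price 0 → cotton, loom time.

cotton, loom time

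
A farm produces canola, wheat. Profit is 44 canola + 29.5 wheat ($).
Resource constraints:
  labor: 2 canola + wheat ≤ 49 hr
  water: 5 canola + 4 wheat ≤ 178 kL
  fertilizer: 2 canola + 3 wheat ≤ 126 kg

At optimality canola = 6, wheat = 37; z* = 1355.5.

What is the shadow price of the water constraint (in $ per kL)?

At the optimum: labor uses 49 of 49 (binding); water uses 178 of 178 (binding); fertilizer uses 123 of 126 (slack = 3).
Slack constraints have shadow price 0 (complementary slackness).
From A_Bᵀ y = c: 2·y_labor + 5·y_water = 44; 1·y_labor + 4·y_water = 29.5.
This yields shadow prices y_labor = 9.5, y_water = 5.
Shadow price of water = 5.

5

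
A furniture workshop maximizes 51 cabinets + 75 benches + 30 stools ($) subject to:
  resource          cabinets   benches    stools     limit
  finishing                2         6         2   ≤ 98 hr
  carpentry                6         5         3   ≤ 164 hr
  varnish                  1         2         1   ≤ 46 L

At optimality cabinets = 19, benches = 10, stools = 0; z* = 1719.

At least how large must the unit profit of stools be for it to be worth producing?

Check each constraint at x*: finishing 98/98 (tight); carpentry 164/164 (tight); varnish 39/46 (slack 7).
Since varnish is not tight, its dual is 0.
The binding rows give the dual system: 2·y_finishing + 6·y_carpentry = 51 and 6·y_finishing + 5·y_carpentry = 75.
Solving: y_finishing = 7.5, y_carpentry = 6.
stools enters the basis when its profit ≥ yᵀa₃ = 7.5·2 + 6·3 = 33.

33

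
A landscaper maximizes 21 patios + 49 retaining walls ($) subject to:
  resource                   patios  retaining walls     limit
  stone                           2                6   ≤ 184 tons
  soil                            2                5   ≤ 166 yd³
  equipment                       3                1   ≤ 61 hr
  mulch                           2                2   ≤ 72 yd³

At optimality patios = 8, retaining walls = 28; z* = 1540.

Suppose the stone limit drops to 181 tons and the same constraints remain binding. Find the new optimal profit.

Check each constraint at x*: stone 184/184 (tight); soil 156/166 (slack 10); equipment 52/61 (slack 9); mulch 72/72 (tight).
Since soil, equipment are not tight, their duals are 0.
The binding rows give the dual system: 2·y_stone + 2·y_mulch = 21 and 6·y_stone + 2·y_mulch = 49.
Solving: y_stone = 7, y_mulch = 3.5.
Δz = y_stone·Δb = 7 × (-3) = -21, so new z* = 1540 − 21 = 1519.

1519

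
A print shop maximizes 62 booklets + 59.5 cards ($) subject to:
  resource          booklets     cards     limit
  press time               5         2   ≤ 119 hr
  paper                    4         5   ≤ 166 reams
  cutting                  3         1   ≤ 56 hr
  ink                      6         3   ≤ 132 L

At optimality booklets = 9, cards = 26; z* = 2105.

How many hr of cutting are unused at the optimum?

cutting used = 3·9 + 1·26 = 53; slack = 56 − 53 = 3.

3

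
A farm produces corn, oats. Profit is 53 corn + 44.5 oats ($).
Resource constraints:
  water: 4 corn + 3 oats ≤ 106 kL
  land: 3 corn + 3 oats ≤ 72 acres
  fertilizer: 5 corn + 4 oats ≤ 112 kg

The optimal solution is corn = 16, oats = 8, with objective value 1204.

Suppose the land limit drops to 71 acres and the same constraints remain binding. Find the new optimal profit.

At the optimum: water uses 88 of 106 (slack = 18); land uses 72 of 72 (binding); fertilizer uses 112 of 112 (binding).
Since water is not tight, its dual is 0.
The binding rows give the dual system: 3·y_land + 5·y_fertilizer = 53 and 3·y_land + 4·y_fertilizer = 44.5.
Solving: y_land = 3.5, y_fertilizer = 8.5.
Δz = y_land·Δb = 3.5 × (-1) = -3.5, so new z* = 1204 − 3.5 = 1200.5.

1200.5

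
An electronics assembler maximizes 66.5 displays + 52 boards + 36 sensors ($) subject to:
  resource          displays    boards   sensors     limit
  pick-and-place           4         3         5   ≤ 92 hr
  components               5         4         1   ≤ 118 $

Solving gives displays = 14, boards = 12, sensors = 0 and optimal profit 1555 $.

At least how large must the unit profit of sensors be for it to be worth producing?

38.5

At the optimum: pick-and-place uses 92 of 92 (binding); components uses 118 of 118 (binding).
From A_Bᵀ y = c: 4·y_pick-and-place + 5·y_components = 66.5; 3·y_pick-and-place + 4·y_components = 52.
This yields shadow prices y_pick-and-place = 6, y_components = 8.5.
sensors enters the basis when its profit ≥ yᵀa₃ = 6·5 + 8.5·1 = 38.5.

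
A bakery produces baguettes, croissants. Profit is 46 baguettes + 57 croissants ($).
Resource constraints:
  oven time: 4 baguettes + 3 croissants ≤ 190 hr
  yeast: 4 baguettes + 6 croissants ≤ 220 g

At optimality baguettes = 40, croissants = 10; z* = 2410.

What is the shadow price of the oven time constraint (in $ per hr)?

4

At the optimum: oven time uses 190 of 190 (binding); yeast uses 220 of 220 (binding).
From A_Bᵀ y = c: 4·y_oven time + 4·y_yeast = 46; 3·y_oven time + 6·y_yeast = 57.
This yields shadow prices y_oven time = 4, y_yeast = 7.5.
Shadow price of oven time = 4.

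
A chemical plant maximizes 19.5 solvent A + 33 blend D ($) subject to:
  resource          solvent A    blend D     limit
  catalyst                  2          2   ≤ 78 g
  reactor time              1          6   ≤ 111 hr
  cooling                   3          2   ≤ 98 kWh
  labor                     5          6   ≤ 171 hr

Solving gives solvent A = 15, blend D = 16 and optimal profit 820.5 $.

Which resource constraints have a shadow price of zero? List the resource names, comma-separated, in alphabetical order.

catalyst: 62/78 (slack 16)
reactor time: 111/111 (binding)
cooling: 77/98 (slack 21)
labor: 171/171 (binding)
By complementary slackness, a constraint with positive slack has shadow price 0 → catalyst, cooling.

catalyst, cooling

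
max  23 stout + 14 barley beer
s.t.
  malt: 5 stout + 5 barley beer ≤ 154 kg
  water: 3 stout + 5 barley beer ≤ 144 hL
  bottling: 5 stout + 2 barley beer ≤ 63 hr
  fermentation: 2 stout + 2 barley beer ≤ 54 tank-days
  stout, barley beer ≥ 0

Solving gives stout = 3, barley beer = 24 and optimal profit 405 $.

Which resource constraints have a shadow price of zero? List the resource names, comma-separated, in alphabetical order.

malt: 135/154 (slack 19)
water: 129/144 (slack 15)
bottling: 63/63 (binding)
fermentation: 54/54 (binding)
By complementary slackness, a constraint with positive slack has shadow price 0 → malt, water.

malt, water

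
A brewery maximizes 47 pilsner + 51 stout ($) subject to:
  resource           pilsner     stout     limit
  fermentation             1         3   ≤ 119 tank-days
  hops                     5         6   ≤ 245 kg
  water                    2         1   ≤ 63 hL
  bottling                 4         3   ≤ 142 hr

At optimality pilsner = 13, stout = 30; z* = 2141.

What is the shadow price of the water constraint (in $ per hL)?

0

Check each constraint at x*: fermentation 103/119 (slack 16); hops 245/245 (tight); water 56/63 (slack 7); bottling 142/142 (tight).
Slack constraints have shadow price 0 (complementary slackness).
The binding rows give the dual system: 5·y_hops + 4·y_bottling = 47 and 6·y_hops + 3·y_bottling = 51.
→ y_hops = 7 and y_bottling = 3.
Shadow price of water = 0.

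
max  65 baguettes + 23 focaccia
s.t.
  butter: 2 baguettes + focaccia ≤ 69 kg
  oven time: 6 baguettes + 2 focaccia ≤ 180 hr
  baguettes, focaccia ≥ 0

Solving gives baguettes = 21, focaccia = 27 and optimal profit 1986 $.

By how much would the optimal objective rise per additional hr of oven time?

9.5

Check each constraint at x*: butter 69/69 (tight); oven time 180/180 (tight).
Dual feasibility on the basic columns requires 2·y_butter + 6·y_oven time = 65, 1·y_butter + 2·y_oven time = 23.
→ y_butter = 4 and y_oven time = 9.5.
Shadow price of oven time = 9.5.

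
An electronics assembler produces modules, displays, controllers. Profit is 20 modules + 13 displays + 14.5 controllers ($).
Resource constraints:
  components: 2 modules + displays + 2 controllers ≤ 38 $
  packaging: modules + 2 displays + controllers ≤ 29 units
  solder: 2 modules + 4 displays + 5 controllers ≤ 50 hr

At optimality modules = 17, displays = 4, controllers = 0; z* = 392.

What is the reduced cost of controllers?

-8.5

Check each constraint at x*: components 38/38 (tight); packaging 25/29 (slack 4); solder 50/50 (tight).
By complementary slackness, y = 0 for the non-binding constraint.
Dual feasibility on the basic columns requires 2·y_components + 2·y_solder = 20, 1·y_components + 4·y_solder = 13.
→ y_components = 9 and y_solder = 1.
Reduced cost of controllers: c₃ − yᵀa₃ = 14.5 − (9·2 + 1·5) = 14.5 − 23 = -8.5.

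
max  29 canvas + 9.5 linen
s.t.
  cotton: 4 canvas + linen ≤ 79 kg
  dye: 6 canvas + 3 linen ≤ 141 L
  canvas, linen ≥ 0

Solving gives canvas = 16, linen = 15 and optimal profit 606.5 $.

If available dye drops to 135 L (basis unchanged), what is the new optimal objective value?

597.5

Check each constraint at x*: cotton 79/79 (tight); dye 141/141 (tight).
From A_Bᵀ y = c: 4·y_cotton + 6·y_dye = 29; 1·y_cotton + 3·y_dye = 9.5.
Solving: y_cotton = 5, y_dye = 1.5.
Δz = y_dye·Δb = 1.5 × (-6) = -9, so new z* = 606.5 − 9 = 597.5.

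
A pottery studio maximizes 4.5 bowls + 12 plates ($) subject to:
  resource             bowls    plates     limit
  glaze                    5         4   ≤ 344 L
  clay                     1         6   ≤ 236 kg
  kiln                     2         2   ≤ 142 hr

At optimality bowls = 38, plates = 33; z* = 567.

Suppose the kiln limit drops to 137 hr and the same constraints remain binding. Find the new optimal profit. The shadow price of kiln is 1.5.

559.5

Δb = -5, so new z* = 567 + (1.5)·(-5) = 567 − 7.5 = 559.5.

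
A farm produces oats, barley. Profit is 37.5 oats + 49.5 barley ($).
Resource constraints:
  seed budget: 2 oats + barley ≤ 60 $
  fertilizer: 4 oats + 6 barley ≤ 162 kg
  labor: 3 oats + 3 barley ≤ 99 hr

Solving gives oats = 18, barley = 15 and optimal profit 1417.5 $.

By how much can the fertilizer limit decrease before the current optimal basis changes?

Binding constraints: fertilizer, labor. The basis is B = [[4,6],[3,3]] with det -6.
Per unit decrease in fertilizer, x* moves by d = (0.5, -0.5).
The basis stays optimal until seed budget becomes binding; allowable decrease = 18 kg.

18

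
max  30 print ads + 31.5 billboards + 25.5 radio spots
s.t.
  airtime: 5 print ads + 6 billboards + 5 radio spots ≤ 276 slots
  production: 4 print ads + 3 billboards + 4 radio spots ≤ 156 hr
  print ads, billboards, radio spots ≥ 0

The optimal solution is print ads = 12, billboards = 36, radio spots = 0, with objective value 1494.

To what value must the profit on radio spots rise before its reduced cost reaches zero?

30

Both airtime and production are binding at x*.
Dual feasibility on the basic columns requires 5·y_airtime + 4·y_production = 30, 6·y_airtime + 3·y_production = 31.5.
Solving: y_airtime = 4, y_production = 2.5.
radio spots enters the basis when its profit ≥ yᵀa₃ = 4·5 + 2.5·4 = 30.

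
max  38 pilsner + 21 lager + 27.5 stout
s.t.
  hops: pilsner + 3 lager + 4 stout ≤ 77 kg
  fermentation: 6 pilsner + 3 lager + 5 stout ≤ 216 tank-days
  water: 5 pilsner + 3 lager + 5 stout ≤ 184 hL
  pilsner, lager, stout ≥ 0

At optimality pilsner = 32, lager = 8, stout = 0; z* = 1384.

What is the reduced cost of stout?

Binding: fermentation and water. Non-binding: hops (21 unused).
Slack constraints have shadow price 0 (complementary slackness).
Dual feasibility on the basic columns requires 6·y_fermentation + 5·y_water = 38, 3·y_fermentation + 3·y_water = 21.
Solving: y_fermentation = 3, y_water = 4.
Reduced cost of stout: c₃ − yᵀa₃ = 27.5 − (3·5 + 4·5) = 27.5 − 35 = -7.5.

-7.5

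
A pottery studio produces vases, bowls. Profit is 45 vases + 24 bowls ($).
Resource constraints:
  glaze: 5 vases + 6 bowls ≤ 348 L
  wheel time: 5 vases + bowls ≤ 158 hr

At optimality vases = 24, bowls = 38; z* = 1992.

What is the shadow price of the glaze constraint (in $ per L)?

3

At the optimum: glaze uses 348 of 348 (binding); wheel time uses 158 of 158 (binding).
From A_Bᵀ y = c: 5·y_glaze + 5·y_wheel time = 45; 6·y_glaze + 1·y_wheel time = 24.
→ y_glaze = 3 and y_wheel time = 6.
Shadow price of glaze = 3.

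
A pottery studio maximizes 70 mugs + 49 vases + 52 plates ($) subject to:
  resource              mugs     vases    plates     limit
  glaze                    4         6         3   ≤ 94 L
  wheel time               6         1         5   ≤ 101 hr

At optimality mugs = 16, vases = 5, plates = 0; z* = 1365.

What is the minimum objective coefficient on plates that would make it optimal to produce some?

56

Check each constraint at x*: glaze 94/94 (tight); wheel time 101/101 (tight).
Dual feasibility on the basic columns requires 4·y_glaze + 6·y_wheel time = 70, 6·y_glaze + 1·y_wheel time = 49.
This yields shadow prices y_glaze = 7, y_wheel time = 7.
plates enters the basis when its profit ≥ yᵀa₃ = 7·3 + 7·5 = 56.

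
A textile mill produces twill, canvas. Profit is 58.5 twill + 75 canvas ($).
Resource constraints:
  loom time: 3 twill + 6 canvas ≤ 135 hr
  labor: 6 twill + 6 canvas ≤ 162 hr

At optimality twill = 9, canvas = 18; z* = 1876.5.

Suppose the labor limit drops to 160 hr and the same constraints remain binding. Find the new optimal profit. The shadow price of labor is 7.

1862.5

Δb = -2, so new z* = 1876.5 + (7)·(-2) = 1876.5 − 14 = 1862.5.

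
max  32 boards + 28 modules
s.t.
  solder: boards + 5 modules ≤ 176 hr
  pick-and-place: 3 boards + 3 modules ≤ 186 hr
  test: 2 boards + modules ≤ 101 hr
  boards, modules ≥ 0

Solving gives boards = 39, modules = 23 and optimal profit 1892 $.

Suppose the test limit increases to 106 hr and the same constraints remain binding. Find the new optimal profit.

1912

Check each constraint at x*: solder 154/176 (slack 22); pick-and-place 186/186 (tight); test 101/101 (tight).
Since solder is not tight, its dual is 0.
Dual feasibility on the basic columns requires 3·y_pick-and-place + 2·y_test = 32, 3·y_pick-and-place + 1·y_test = 28.
Solving: y_pick-and-place = 8, y_test = 4.
Δz = y_test·Δb = 4 × (5) = 20, so new z* = 1892 + 20 = 1912.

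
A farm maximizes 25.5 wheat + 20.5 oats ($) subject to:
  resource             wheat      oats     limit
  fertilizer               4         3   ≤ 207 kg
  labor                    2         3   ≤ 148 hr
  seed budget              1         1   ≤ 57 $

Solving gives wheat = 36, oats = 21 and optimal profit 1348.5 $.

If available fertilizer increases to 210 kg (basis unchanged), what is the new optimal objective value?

1363.5

Check each constraint at x*: fertilizer 207/207 (tight); labor 135/148 (slack 13); seed budget 57/57 (tight).
By complementary slackness, y = 0 for the non-binding constraint.
The binding rows give the dual system: 4·y_fertilizer + 1·y_seed budget = 25.5 and 3·y_fertilizer + 1·y_seed budget = 20.5.
This yields shadow prices y_fertilizer = 5, y_seed budget = 5.5.
Δz = y_fertilizer·Δb = 5 × (3) = 15, so new z* = 1348.5 + 15 = 1363.5.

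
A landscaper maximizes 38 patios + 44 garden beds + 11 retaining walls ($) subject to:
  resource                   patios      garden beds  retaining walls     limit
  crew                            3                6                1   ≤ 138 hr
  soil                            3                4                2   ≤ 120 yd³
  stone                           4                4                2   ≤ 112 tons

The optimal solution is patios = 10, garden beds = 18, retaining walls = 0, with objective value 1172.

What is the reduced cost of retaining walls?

Check each constraint at x*: crew 138/138 (tight); soil 102/120 (slack 18); stone 112/112 (tight).
Since soil is not tight, its dual is 0.
The binding rows give the dual system: 3·y_crew + 4·y_stone = 38 and 6·y_crew + 4·y_stone = 44.
Solving: y_crew = 2, y_stone = 8.
Reduced cost of retaining walls: c₃ − yᵀa₃ = 11 − (2·1 + 8·2) = 11 − 18 = -7.

-7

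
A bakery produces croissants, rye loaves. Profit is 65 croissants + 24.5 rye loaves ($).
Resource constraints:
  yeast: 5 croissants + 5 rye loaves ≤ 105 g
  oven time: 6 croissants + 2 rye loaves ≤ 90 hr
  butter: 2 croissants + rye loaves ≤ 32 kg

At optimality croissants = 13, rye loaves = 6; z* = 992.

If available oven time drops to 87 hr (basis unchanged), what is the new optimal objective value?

At the optimum: yeast uses 95 of 105 (slack = 10); oven time uses 90 of 90 (binding); butter uses 32 of 32 (binding).
By complementary slackness, y = 0 for the non-binding constraint.
From A_Bᵀ y = c: 6·y_oven time + 2·y_butter = 65; 2·y_oven time + 1·y_butter = 24.5.
Solving: y_oven time = 8, y_butter = 8.5.
Δz = y_oven time·Δb = 8 × (-3) = -24, so new z* = 992 − 24 = 968.

968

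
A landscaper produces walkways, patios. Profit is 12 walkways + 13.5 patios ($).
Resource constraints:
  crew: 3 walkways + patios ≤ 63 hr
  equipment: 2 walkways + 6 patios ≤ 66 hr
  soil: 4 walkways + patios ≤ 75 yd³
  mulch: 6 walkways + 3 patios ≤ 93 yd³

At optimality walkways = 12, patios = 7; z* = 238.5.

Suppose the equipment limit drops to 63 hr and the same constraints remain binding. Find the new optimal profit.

234

Check each constraint at x*: crew 43/63 (slack 20); equipment 66/66 (tight); soil 55/75 (slack 20); mulch 93/93 (tight).
Slack constraints have shadow price 0 (complementary slackness).
From A_Bᵀ y = c: 2·y_equipment + 6·y_mulch = 12; 6·y_equipment + 3·y_mulch = 13.5.
Solving: y_equipment = 1.5, y_mulch = 1.5.
Δz = y_equipment·Δb = 1.5 × (-3) = -4.5, so new z* = 238.5 − 4.5 = 234.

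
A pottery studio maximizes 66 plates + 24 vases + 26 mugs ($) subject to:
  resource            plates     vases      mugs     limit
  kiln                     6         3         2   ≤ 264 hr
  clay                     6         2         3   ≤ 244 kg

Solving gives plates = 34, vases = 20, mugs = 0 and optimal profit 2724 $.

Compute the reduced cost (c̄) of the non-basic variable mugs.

At the optimum: kiln uses 264 of 264 (binding); clay uses 244 of 244 (binding).
Dual feasibility on the basic columns requires 6·y_kiln + 6·y_clay = 66, 3·y_kiln + 2·y_clay = 24.
→ y_kiln = 2 and y_clay = 9.
Reduced cost of mugs: c₃ − yᵀa₃ = 26 − (2·2 + 9·3) = 26 − 31 = -5.

-5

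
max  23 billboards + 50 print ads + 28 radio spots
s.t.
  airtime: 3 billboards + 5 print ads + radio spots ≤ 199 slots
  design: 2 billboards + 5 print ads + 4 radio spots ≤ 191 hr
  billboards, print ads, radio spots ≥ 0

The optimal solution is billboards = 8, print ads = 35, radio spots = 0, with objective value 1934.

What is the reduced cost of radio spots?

-3

Both airtime and design are binding at x*.
Dual feasibility on the basic columns requires 3·y_airtime + 2·y_design = 23, 5·y_airtime + 5·y_design = 50.
Solving: y_airtime = 3, y_design = 7.
Reduced cost of radio spots: c₃ − yᵀa₃ = 28 − (3·1 + 7·4) = 28 − 31 = -3.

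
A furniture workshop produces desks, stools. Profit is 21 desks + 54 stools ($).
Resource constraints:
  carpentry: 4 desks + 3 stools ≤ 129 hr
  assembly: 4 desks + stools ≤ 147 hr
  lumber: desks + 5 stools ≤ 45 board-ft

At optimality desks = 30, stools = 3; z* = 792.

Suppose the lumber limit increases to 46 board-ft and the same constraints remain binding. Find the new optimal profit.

801

Check each constraint at x*: carpentry 129/129 (tight); assembly 123/147 (slack 24); lumber 45/45 (tight).
Slack constraints have shadow price 0 (complementary slackness).
From A_Bᵀ y = c: 4·y_carpentry + 1·y_lumber = 21; 3·y_carpentry + 5·y_lumber = 54.
→ y_carpentry = 3 and y_lumber = 9.
Δz = y_lumber·Δb = 9 × (1) = 9, so new z* = 792 + 9 = 801.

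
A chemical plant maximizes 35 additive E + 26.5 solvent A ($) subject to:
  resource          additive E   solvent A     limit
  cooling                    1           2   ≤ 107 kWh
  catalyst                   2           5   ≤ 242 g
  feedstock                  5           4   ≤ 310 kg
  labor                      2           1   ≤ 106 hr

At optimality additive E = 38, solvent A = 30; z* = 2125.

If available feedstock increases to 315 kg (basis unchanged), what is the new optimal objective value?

2155

At the optimum: cooling uses 98 of 107 (slack = 9); catalyst uses 226 of 242 (slack = 16); feedstock uses 310 of 310 (binding); labor uses 106 of 106 (binding).
Since cooling, catalyst are not tight, their duals are 0.
The binding rows give the dual system: 5·y_feedstock + 2·y_labor = 35 and 4·y_feedstock + 1·y_labor = 26.5.
→ y_feedstock = 6 and y_labor = 2.5.
Δz = y_feedstock·Δb = 6 × (5) = 30, so new z* = 2125 + 30 = 2155.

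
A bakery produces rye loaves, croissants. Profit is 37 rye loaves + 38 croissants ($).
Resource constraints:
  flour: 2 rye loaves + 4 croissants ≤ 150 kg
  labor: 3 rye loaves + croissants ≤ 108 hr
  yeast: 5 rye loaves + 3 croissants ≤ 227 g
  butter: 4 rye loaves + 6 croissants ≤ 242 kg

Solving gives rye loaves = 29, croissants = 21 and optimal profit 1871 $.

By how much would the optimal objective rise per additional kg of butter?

At the optimum: flour uses 142 of 150 (slack = 8); labor uses 108 of 108 (binding); yeast uses 208 of 227 (slack = 19); butter uses 242 of 242 (binding).
By complementary slackness, y = 0 for the non-binding constraints.
The binding rows give the dual system: 3·y_labor + 4·y_butter = 37 and 1·y_labor + 6·y_butter = 38.
Solving: y_labor = 5, y_butter = 5.5.
Shadow price of butter = 5.5.

5.5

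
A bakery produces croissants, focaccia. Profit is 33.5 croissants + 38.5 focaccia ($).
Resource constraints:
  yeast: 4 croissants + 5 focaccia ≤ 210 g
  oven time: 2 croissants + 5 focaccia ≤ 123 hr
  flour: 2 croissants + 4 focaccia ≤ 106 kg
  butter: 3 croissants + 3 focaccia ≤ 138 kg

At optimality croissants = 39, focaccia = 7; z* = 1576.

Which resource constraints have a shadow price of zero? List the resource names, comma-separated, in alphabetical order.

yeast: 191/210 (slack 19)
oven time: 113/123 (slack 10)
flour: 106/106 (binding)
butter: 138/138 (binding)
By complementary slackness, a constraint with positive slack has shadow price 0 → oven time, yeast.

oven time, yeast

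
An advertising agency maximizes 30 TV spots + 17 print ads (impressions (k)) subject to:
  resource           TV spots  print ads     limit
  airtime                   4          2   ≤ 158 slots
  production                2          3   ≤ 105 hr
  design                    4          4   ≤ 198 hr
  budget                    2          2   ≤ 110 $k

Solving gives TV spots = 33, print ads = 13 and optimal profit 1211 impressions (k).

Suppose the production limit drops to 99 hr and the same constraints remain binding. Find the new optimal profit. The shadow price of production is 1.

Δb = -6, so new z* = 1211 + (1)·(-6) = 1211 − 6 = 1205.

1205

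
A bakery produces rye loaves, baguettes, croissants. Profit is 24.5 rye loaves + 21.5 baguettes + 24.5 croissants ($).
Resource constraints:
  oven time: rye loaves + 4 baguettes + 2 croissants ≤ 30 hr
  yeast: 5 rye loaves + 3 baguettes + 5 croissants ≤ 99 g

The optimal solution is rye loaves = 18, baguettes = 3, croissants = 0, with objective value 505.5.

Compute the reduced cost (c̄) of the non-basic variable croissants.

-2

At the optimum: oven time uses 30 of 30 (binding); yeast uses 99 of 99 (binding).
The binding rows give the dual system: 1·y_oven time + 5·y_yeast = 24.5 and 4·y_oven time + 3·y_yeast = 21.5.
This yields shadow prices y_oven time = 2, y_yeast = 4.5.
Reduced cost of croissants: c₃ − yᵀa₃ = 24.5 − (2·2 + 4.5·5) = 24.5 − 26.5 = -2.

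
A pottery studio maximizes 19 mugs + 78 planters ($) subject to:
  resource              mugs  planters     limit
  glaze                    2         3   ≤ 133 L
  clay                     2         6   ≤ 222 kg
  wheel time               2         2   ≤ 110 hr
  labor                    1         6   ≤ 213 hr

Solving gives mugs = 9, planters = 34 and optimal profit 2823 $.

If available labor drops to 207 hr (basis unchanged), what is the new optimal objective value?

2781

Binding: clay and labor. Non-binding: glaze (13 unused), wheel time (24 unused).
By complementary slackness, y = 0 for the non-binding constraints.
Dual feasibility on the basic columns requires 2·y_clay + 1·y_labor = 19, 6·y_clay + 6·y_labor = 78.
Solving: y_clay = 6, y_labor = 7.
Δz = y_labor·Δb = 7 × (-6) = -42, so new z* = 2823 − 42 = 2781.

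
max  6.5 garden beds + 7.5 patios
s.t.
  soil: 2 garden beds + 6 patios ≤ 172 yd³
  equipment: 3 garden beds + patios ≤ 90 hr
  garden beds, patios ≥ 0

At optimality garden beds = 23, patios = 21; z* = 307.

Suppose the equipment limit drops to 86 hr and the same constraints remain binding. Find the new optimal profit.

301

Check each constraint at x*: soil 172/172 (tight); equipment 90/90 (tight).
The binding rows give the dual system: 2·y_soil + 3·y_equipment = 6.5 and 6·y_soil + 1·y_equipment = 7.5.
This yields shadow prices y_soil = 1, y_equipment = 1.5.
Δz = y_equipment·Δb = 1.5 × (-4) = -6, so new z* = 307 − 6 = 301.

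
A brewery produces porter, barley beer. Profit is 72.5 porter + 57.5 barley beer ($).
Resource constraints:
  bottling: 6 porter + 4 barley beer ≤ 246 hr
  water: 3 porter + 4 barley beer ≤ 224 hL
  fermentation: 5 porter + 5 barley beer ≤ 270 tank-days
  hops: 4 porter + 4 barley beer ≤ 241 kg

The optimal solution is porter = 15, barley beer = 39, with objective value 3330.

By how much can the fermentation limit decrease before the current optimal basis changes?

65

Binding constraints: bottling, fermentation. The basis is B = [[6,4],[5,5]] with det 10.
Per unit decrease in fermentation, x* moves by d = (0.4, -0.6).
The basis stays optimal until barley beer reaches 0; allowable decrease = 65 tank-days.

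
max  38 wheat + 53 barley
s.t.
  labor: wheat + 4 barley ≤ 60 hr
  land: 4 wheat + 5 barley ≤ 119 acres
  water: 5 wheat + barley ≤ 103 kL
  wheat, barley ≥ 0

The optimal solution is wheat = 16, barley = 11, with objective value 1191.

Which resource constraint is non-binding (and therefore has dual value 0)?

water

labor: 60/60 (binding)
land: 119/119 (binding)
water: 91/103 (slack 12)
By complementary slackness, a constraint with positive slack has shadow price 0 → water.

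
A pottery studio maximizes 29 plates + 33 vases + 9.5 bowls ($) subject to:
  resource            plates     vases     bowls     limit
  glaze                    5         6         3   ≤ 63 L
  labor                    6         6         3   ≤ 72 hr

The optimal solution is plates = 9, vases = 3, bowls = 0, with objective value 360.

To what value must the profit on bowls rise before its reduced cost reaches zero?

16.5

Check each constraint at x*: glaze 63/63 (tight); labor 72/72 (tight).
From A_Bᵀ y = c: 5·y_glaze + 6·y_labor = 29; 6·y_glaze + 6·y_labor = 33.
Solving: y_glaze = 4, y_labor = 1.5.
bowls enters the basis when its profit ≥ yᵀa₃ = 4·3 + 1.5·3 = 16.5.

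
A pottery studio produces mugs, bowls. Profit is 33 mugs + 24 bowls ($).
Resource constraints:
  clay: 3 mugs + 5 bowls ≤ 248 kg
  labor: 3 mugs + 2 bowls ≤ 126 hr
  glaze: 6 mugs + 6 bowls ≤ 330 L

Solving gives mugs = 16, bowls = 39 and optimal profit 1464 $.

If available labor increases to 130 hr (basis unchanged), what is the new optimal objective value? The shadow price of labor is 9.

Δb = 4, so new z* = 1464 + (9)·(4) = 1464 + 36 = 1500.

1500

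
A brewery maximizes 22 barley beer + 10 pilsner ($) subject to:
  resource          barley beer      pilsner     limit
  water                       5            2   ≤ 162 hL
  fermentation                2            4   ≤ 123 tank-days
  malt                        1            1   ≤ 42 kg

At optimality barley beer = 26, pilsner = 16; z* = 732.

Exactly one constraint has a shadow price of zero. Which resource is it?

fermentation

water: 162/162 (binding)
fermentation: 116/123 (slack 7)
malt: 42/42 (binding)
By complementary slackness, a constraint with positive slack has shadow price 0 → fermentation.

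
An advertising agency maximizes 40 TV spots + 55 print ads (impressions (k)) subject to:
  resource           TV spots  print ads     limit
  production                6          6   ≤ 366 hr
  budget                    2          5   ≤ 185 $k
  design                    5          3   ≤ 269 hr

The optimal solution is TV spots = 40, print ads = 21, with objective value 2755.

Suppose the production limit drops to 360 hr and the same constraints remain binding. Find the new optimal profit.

At the optimum: production uses 366 of 366 (binding); budget uses 185 of 185 (binding); design uses 263 of 269 (slack = 6).
Since design is not tight, its dual is 0.
The binding rows give the dual system: 6·y_production + 2·y_budget = 40 and 6·y_production + 5·y_budget = 55.
→ y_production = 5 and y_budget = 5.
Δz = y_production·Δb = 5 × (-6) = -30, so new z* = 2755 − 30 = 2725.

2725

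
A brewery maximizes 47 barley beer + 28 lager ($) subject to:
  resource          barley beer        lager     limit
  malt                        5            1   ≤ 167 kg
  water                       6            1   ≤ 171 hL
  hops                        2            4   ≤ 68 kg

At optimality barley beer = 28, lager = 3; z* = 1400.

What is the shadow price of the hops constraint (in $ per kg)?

Check each constraint at x*: malt 143/167 (slack 24); water 171/171 (tight); hops 68/68 (tight).
Since malt is not tight, its dual is 0.
From A_Bᵀ y = c: 6·y_water + 2·y_hops = 47; 1·y_water + 4·y_hops = 28.
Solving: y_water = 6, y_hops = 5.5.
Shadow price of hops = 5.5.

5.5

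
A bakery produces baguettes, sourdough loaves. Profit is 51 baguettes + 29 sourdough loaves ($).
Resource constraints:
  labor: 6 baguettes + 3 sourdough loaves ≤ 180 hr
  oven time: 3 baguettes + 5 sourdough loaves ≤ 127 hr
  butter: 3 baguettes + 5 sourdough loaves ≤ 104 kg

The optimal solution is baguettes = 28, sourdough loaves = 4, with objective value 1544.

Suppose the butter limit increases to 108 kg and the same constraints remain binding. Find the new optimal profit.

1548

At the optimum: labor uses 180 of 180 (binding); oven time uses 104 of 127 (slack = 23); butter uses 104 of 104 (binding).
Since oven time is not tight, its dual is 0.
From A_Bᵀ y = c: 6·y_labor + 3·y_butter = 51; 3·y_labor + 5·y_butter = 29.
This yields shadow prices y_labor = 8, y_butter = 1.
Δz = y_butter·Δb = 1 × (4) = 4, so new z* = 1544 + 4 = 1548.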